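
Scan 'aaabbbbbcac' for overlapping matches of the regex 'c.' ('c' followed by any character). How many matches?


Pattern: c. means 'c' followed by any character.
Scanning 'aaabbbbbcac' position-by-position:
  Pos 0: window 'aa' -> no
  Pos 1: window 'aa' -> no
  Pos 2: window 'ab' -> no
  Pos 3: window 'bb' -> no
  Pos 4: window 'bb' -> no
  Pos 5: window 'bb' -> no
  Pos 6: window 'bb' -> no
  Pos 7: window 'bc' -> no
  Pos 8: window 'ca' -> MATCH
  Pos 9: window 'ac' -> no
  Pos 10: window 'c' -> no
Total matches: 1

1


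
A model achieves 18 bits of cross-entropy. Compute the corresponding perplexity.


Perplexity formula: PP = 2^H
H = 18
PP = 2^18
PP = 2^18 = 262144

262144


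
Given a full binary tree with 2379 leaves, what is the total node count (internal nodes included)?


Leaf nodes (terminals): 2379
Internal nodes = n - 1 = 2379 - 1 = 2378
Total = leaves + internal = 2379 + 2378 = 4757

4757


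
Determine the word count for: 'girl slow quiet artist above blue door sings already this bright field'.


Counting words by splitting on spaces:
  Word 1: 'girl'
  Word 2: 'slow'
  Word 3: 'quiet'
  Word 4: 'artist'
  Word 5: 'above'
  Word 6: 'blue'
  Word 7: 'door'
  Word 8: 'sings'
  Word 9: 'already'
  Word 10: 'this'
  Word 11: 'bright'
  Word 12: 'field'
Total words: 12

12


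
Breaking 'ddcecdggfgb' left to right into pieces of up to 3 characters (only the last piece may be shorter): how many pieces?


'ddcecdggfgb' has 11 characters.
Chunking with max size 3:
  Chunk 1: 'ddc' (positions 0-2)
  Chunk 2: 'ecd' (positions 3-5)
  Chunk 3: 'ggf' (positions 6-8)
  Chunk 4: 'gb' (positions 9-10)
Total chunks: ceil(11 / 3) = 4

4


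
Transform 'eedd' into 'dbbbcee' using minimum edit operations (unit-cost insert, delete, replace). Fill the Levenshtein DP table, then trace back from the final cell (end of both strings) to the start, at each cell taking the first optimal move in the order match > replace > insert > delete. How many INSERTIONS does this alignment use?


Edit distance = 7. Backtracking from cell (4, 7) with preference match > replace > insert > delete,
then listing the resulting alignment 'eedd' -> 'dbbbcee' left to right:
  Step 1: insert 'd' [insertion #1]
  Step 2: insert 'b' [insertion #2]
  Step 3: insert 'b' [insertion #3]
  Step 4: replace e->b
  Step 5: replace e->c
  Step 6: replace d->e
  Step 7: replace d->e
Total insertions: 3

3


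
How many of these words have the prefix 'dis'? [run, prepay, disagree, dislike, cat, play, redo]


Checking each word for prefix 'dis':
  'run' -> no (count: 0)
  'prepay' -> no (count: 0)
  'disagree' -> YES, starts with 'dis' (count: 1)
  'dislike' -> YES, starts with 'dis' (count: 2)
  'cat' -> no (count: 2)
  'play' -> no (count: 2)
  'redo' -> no (count: 2)
Total with prefix 'dis': 2

2


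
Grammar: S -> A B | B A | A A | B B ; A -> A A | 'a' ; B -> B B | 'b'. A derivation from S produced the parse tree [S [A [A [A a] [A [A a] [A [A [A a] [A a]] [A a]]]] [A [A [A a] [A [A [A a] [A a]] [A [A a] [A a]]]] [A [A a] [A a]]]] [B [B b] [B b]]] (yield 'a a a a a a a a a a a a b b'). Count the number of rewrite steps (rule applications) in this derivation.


Every bracketed nonterminal node [X ...] in the tree is produced by exactly one rule application.
Reading the tree off as a leftmost derivation:
  Step 1: S  =>  A B   (applied S -> A B)
  Step 2: A B  =>  A A B   (applied A -> A A)
  Step 3: A A B  =>  A A A B   (applied A -> A A)
  Step 4: A A A B  =>  a A A B   (applied A -> a)
  Step 5: a A A B  =>  a A A A B   (applied A -> A A)
  Step 6: a A A A B  =>  a a A A B   (applied A -> a)
  Step 7: a a A A B  =>  a a A A A B   (applied A -> A A)
  Step 8: a a A A A B  =>  a a A A A A B   (applied A -> A A)
  Step 9: a a A A A A B  =>  a a a A A A B   (applied A -> a)
  Step 10: a a a A A A B  =>  a a a a A A B   (applied A -> a)
  Step 11: a a a a A A B  =>  a a a a a A B   (applied A -> a)
  Step 12: a a a a a A B  =>  a a a a a A A B   (applied A -> A A)
  Step 13: a a a a a A A B  =>  a a a a a A A A B   (applied A -> A A)
  Step 14: a a a a a A A A B  =>  a a a a a a A A B   (applied A -> a)
  Step 15: a a a a a a A A B  =>  a a a a a a A A A B   (applied A -> A A)
  Step 16: a a a a a a A A A B  =>  a a a a a a A A A A B   (applied A -> A A)
  Step 17: a a a a a a A A A A B  =>  a a a a a a a A A A B   (applied A -> a)
  Step 18: a a a a a a a A A A B  =>  a a a a a a a a A A B   (applied A -> a)
  Step 19: a a a a a a a a A A B  =>  a a a a a a a a A A A B   (applied A -> A A)
  Step 20: a a a a a a a a A A A B  =>  a a a a a a a a a A A B   (applied A -> a)
  Step 21: a a a a a a a a a A A B  =>  a a a a a a a a a a A B   (applied A -> a)
  Step 22: a a a a a a a a a a A B  =>  a a a a a a a a a a A A B   (applied A -> A A)
  Step 23: a a a a a a a a a a A A B  =>  a a a a a a a a a a a A B   (applied A -> a)
  Step 24: a a a a a a a a a a a A B  =>  a a a a a a a a a a a a B   (applied A -> a)
  Step 25: a a a a a a a a a a a a B  =>  a a a a a a a a a a a a B B   (applied B -> B B)
  Step 26: a a a a a a a a a a a a B B  =>  a a a a a a a a a a a a b B   (applied B -> b)
  Step 27: a a a a a a a a a a a a b B  =>  a a a a a a a a a a a a b b   (applied B -> b)
Final yield: a a a a a a a a a a a a b b
Total rewrite steps: 27

27


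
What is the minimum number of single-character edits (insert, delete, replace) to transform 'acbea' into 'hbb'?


Building DP table for s1='acbea' (len 5) and s2='hbb' (len 3):
       h  b  b
    0  1  2  3
  a 1  1  2  3
  c 2  2  2  3
  b 3  3  2  2
  e 4  4  3  3
  a 5  5  4  4
Edit distance = dp[5][3] = 4

4


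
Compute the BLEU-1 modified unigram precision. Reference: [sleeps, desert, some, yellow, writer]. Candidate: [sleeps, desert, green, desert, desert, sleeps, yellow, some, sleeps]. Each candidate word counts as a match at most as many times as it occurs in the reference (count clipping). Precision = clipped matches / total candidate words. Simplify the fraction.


Reference word counts: {'desert': 1, 'sleeps': 1, 'some': 1, 'writer': 1, 'yellow': 1}
Checking each candidate word (with clipping):
  'sleeps' -> in reference (ref count 1, used 1/1) -> match (matches: 1)
  'desert' -> in reference (ref count 1, used 1/1) -> match (matches: 2)
  'green' -> not in reference -> no match (matches: 2)
  'desert' -> ref count 1 already used up (1/1) -> clipped, no match (matches: 2)
  'desert' -> ref count 1 already used up (1/1) -> clipped, no match (matches: 2)
  'sleeps' -> ref count 1 already used up (1/1) -> clipped, no match (matches: 2)
  'yellow' -> in reference (ref count 1, used 1/1) -> match (matches: 3)
  'some' -> in reference (ref count 1, used 1/1) -> match (matches: 4)
  'sleeps' -> ref count 1 already used up (1/1) -> clipped, no match (matches: 4)
Clipped matches: 4, Candidate length: 9
Precision = 4/9

4/9


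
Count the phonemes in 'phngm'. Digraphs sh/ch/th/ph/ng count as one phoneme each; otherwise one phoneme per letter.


Parsing 'phngm' greedily, digraphs first:
  'ph' -> digraph (1 consonant phoneme) (phonemes so far: 1)
  'ng' -> digraph (1 consonant phoneme) (phonemes so far: 2)
  'm' -> consonant phoneme (phonemes so far: 3)
Total phonemes: 3

3


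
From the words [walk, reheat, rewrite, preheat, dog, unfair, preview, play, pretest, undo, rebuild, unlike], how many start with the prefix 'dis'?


Checking each word for prefix 'dis':
  'walk' -> no (count: 0)
  'reheat' -> no (count: 0)
  'rewrite' -> no (count: 0)
  'preheat' -> no (count: 0)
  'dog' -> no (count: 0)
  'unfair' -> no (count: 0)
  'preview' -> no (count: 0)
  'play' -> no (count: 0)
  'pretest' -> no (count: 0)
  'undo' -> no (count: 0)
  'rebuild' -> no (count: 0)
  'unlike' -> no (count: 0)
Total with prefix 'dis': 0

0


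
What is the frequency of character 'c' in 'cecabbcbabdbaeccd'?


Scanning 'cecabbcbabdbaeccd' for 'c':
  Position 0: 'c' -> MATCH (count: 1)
  Position 2: 'c' -> MATCH (count: 2)
  Position 6: 'c' -> MATCH (count: 3)
  Position 14: 'c' -> MATCH (count: 4)
  Position 15: 'c' -> MATCH (count: 5)
Total occurrences of 'c': 5

5


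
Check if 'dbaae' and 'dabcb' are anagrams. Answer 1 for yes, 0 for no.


Sort characters of 'dbaae': 'aabde'
Sort characters of 'dabcb': 'abbcd'
Sorted forms differ -> they are NOT anagrams
Result: 0

0


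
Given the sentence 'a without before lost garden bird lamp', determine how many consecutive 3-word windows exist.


Word trigrams from [7] words:
  Trigram 1: (a without before)
  Trigram 2: (without before lost)
  Trigram 3: (before lost garden)
  Trigram 4: (lost garden bird)
  Trigram 5: (garden bird lamp)
Total word trigrams: 7 - 2 = 5

5


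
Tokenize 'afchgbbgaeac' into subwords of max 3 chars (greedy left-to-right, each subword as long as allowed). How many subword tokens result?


'afchgbbgaeac' has 12 characters.
Chunking with max size 3:
  Chunk 1: 'afc' (positions 0-2)
  Chunk 2: 'hgb' (positions 3-5)
  Chunk 3: 'bga' (positions 6-8)
  Chunk 4: 'eac' (positions 9-11)
Total chunks: ceil(12 / 3) = 4

4


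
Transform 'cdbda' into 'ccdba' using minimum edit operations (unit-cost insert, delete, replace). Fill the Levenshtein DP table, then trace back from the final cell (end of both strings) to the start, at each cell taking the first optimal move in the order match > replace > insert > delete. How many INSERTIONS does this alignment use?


Edit distance = 2. Backtracking from cell (5, 5) with preference match > replace > insert > delete,
then listing the resulting alignment 'cdbda' -> 'ccdba' left to right:
  Step 1: insert 'c' [insertion #1]
  Step 2: keep 'c'
  Step 3: keep 'd'
  Step 4: keep 'b'
  Step 5: delete 'd'
  Step 6: keep 'a'
Total insertions: 1

1


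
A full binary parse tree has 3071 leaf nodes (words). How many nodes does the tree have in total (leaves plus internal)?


Leaf nodes (terminals): 3071
Internal nodes = n - 1 = 3071 - 1 = 3070
Total = leaves + internal = 3071 + 3070 = 6141

6141


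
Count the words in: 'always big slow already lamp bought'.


Counting words by splitting on spaces:
  Word 1: 'always'
  Word 2: 'big'
  Word 3: 'slow'
  Word 4: 'already'
  Word 5: 'lamp'
  Word 6: 'bought'
Total words: 6

6


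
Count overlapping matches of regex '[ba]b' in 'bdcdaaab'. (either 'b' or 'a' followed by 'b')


Pattern: [ba]b means either 'b' or 'a' followed by 'b'.
Scanning 'bdcdaaab' position-by-position:
  Pos 0: window 'bd' -> no
  Pos 1: window 'dc' -> no
  Pos 2: window 'cd' -> no
  Pos 3: window 'da' -> no
  Pos 4: window 'aa' -> no
  Pos 5: window 'aa' -> no
  Pos 6: window 'ab' -> MATCH
  Pos 7: window 'b' -> no
Total matches: 1

1


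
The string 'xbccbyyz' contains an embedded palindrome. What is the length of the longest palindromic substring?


Scanning 'xbccbyyz' for palindromic substrings.
Substring at positions 1-4: 'bccb'.
Check: reverse('bccb') = 'bccb' -> palindrome confirmed.
Neighbouring characters ('x' / 'y') break symmetry, so it cannot extend further.
No longer palindromic substring exists; longest length = 4

4


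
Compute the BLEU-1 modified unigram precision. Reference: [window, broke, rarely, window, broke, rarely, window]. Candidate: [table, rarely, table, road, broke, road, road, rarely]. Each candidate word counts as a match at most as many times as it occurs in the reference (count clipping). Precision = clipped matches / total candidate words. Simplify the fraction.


Reference word counts: {'broke': 2, 'rarely': 2, 'window': 3}
Checking each candidate word (with clipping):
  'table' -> not in reference -> no match (matches: 0)
  'rarely' -> in reference (ref count 2, used 1/2) -> match (matches: 1)
  'table' -> not in reference -> no match (matches: 1)
  'road' -> not in reference -> no match (matches: 1)
  'broke' -> in reference (ref count 2, used 1/2) -> match (matches: 2)
  'road' -> not in reference -> no match (matches: 2)
  'road' -> not in reference -> no match (matches: 2)
  'rarely' -> in reference (ref count 2, used 2/2) -> match (matches: 3)
Clipped matches: 3, Candidate length: 8
Precision = 3/8

3/8


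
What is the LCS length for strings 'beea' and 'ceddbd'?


DP table for LCS of 'beea' and 'ceddbd':
       c  e  d  d  b  d
    0  0  0  0  0  0  0
  b 0  0  0  0  0  1  1
  e 0  0  1  1  1  1  1
  e 0  0  1  1  1  1  1
  a 0  0  1  1  1  1  1
LCS: 'b'
LCS length = 1

1


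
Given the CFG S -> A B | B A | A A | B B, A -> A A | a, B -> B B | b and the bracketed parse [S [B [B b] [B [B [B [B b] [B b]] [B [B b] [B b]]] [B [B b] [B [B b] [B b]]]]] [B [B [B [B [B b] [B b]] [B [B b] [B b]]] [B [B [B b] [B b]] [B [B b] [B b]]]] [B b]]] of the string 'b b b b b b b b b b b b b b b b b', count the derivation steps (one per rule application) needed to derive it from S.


Every bracketed nonterminal node [X ...] in the tree is produced by exactly one rule application.
Reading the tree off as a leftmost derivation:
  Step 1: S  =>  B B   (applied S -> B B)
  Step 2: B B  =>  B B B   (applied B -> B B)
  Step 3: B B B  =>  b B B   (applied B -> b)
  Step 4: b B B  =>  b B B B   (applied B -> B B)
  Step 5: b B B B  =>  b B B B B   (applied B -> B B)
  Step 6: b B B B B  =>  b B B B B B   (applied B -> B B)
  Step 7: b B B B B B  =>  b b B B B B   (applied B -> b)
  Step 8: b b B B B B  =>  b b b B B B   (applied B -> b)
  Step 9: b b b B B B  =>  b b b B B B B   (applied B -> B B)
  Step 10: b b b B B B B  =>  b b b b B B B   (applied B -> b)
  Step 11: b b b b B B B  =>  b b b b b B B   (applied B -> b)
  Step 12: b b b b b B B  =>  b b b b b B B B   (applied B -> B B)
  Step 13: b b b b b B B B  =>  b b b b b b B B   (applied B -> b)
  Step 14: b b b b b b B B  =>  b b b b b b B B B   (applied B -> B B)
  Step 15: b b b b b b B B B  =>  b b b b b b b B B   (applied B -> b)
  Step 16: b b b b b b b B B  =>  b b b b b b b b B   (applied B -> b)
  Step 17: b b b b b b b b B  =>  b b b b b b b b B B   (applied B -> B B)
  Step 18: b b b b b b b b B B  =>  b b b b b b b b B B B   (applied B -> B B)
  Step 19: b b b b b b b b B B B  =>  b b b b b b b b B B B B   (applied B -> B B)
  Step 20: b b b b b b b b B B B B  =>  b b b b b b b b B B B B B   (applied B -> B B)
  Step 21: b b b b b b b b B B B B B  =>  b b b b b b b b b B B B B   (applied B -> b)
  Step 22: b b b b b b b b b B B B B  =>  b b b b b b b b b b B B B   (applied B -> b)
  Step 23: b b b b b b b b b b B B B  =>  b b b b b b b b b b B B B B   (applied B -> B B)
  Step 24: b b b b b b b b b b B B B B  =>  b b b b b b b b b b b B B B   (applied B -> b)
  Step 25: b b b b b b b b b b b B B B  =>  b b b b b b b b b b b b B B   (applied B -> b)
  Step 26: b b b b b b b b b b b b B B  =>  b b b b b b b b b b b b B B B   (applied B -> B B)
  Step 27: b b b b b b b b b b b b B B B  =>  b b b b b b b b b b b b B B B B   (applied B -> B B)
  Step 28: b b b b b b b b b b b b B B B B  =>  b b b b b b b b b b b b b B B B   (applied B -> b)
  Step 29: b b b b b b b b b b b b b B B B  =>  b b b b b b b b b b b b b b B B   (applied B -> b)
  Step 30: b b b b b b b b b b b b b b B B  =>  b b b b b b b b b b b b b b B B B   (applied B -> B B)
  Step 31: b b b b b b b b b b b b b b B B B  =>  b b b b b b b b b b b b b b b B B   (applied B -> b)
  Step 32: b b b b b b b b b b b b b b b B B  =>  b b b b b b b b b b b b b b b b B   (applied B -> b)
  Step 33: b b b b b b b b b b b b b b b b B  =>  b b b b b b b b b b b b b b b b b   (applied B -> b)
Final yield: b b b b b b b b b b b b b b b b b
Total rewrite steps: 33

33


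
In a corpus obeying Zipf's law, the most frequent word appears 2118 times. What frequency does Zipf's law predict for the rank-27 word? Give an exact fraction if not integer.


Zipf's law: freq(rank) = f1 / rank
f1 = 2118, rank = 27
freq = 2118 / 27
GCD(2118, 27) = 3
Simplified: 706/9

706/9


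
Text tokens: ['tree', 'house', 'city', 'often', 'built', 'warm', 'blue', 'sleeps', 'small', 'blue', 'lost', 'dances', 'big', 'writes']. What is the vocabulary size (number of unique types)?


Listing all tokens and tracking unique types:
  Token 1: 'tree' -> NEW (unique so far: 1)
  Token 2: 'house' -> NEW (unique so far: 2)
  Token 3: 'city' -> NEW (unique so far: 3)
  Token 4: 'often' -> NEW (unique so far: 4)
  Token 5: 'built' -> NEW (unique so far: 5)
  Token 6: 'warm' -> NEW (unique so far: 6)
  Token 7: 'blue' -> NEW (unique so far: 7)
  Token 8: 'sleeps' -> NEW (unique so far: 8)
  Token 9: 'small' -> NEW (unique so far: 9)
  Token 10: 'blue' -> duplicate (unique so far: 9)
  Token 11: 'lost' -> NEW (unique so far: 10)
  Token 12: 'dances' -> NEW (unique so far: 11)
  Token 13: 'big' -> NEW (unique so far: 12)
  Token 14: 'writes' -> NEW (unique so far: 13)
Unique types: ('big', 'blue', 'built', 'city', 'dances', 'house', 'lost', 'often', 'sleeps', 'small', 'tree', 'warm', 'writes')
Vocabulary size: 13

13


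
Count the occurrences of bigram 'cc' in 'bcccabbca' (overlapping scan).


Scanning 'bcccabbca' for bigram 'cc':
  Position 0: 'bc' -> no
  Position 1: 'cc' -> MATCH
  Position 2: 'cc' -> MATCH
  Position 3: 'ca' -> no
  Position 4: 'ab' -> no
  Position 5: 'bb' -> no
  Position 6: 'bc' -> no
  Position 7: 'ca' -> no
Total matches: 2

2


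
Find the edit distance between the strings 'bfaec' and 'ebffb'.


Building DP table for s1='bfaec' (len 5) and s2='ebffb' (len 5):
       e  b  f  f  b
    0  1  2  3  4  5
  b 1  1  1  2  3  4
  f 2  2  2  1  2  3
  a 3  3  3  2  2  3
  e 4  3  4  3  3  3
  c 5  4  4  4  4  4
Edit distance = dp[5][5] = 4

4


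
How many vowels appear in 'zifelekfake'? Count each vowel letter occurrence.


Scanning each character of 'zifelekfake':
  Position 1: 'z' -> consonant (running count: 0)
  Position 2: 'i' -> vowel (running count: 1)
  Position 3: 'f' -> consonant (running count: 1)
  Position 4: 'e' -> vowel (running count: 2)
  Position 5: 'l' -> consonant (running count: 2)
  Position 6: 'e' -> vowel (running count: 3)
  Position 7: 'k' -> consonant (running count: 3)
  Position 8: 'f' -> consonant (running count: 3)
  Position 9: 'a' -> vowel (running count: 4)
  Position 10: 'k' -> consonant (running count: 4)
  Position 11: 'e' -> vowel (running count: 5)
Total vowels: 5

5


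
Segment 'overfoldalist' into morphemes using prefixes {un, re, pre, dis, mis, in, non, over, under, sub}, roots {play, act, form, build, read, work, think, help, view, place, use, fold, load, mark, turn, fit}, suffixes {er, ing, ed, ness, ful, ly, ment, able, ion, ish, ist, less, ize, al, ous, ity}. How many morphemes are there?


Segmenting 'overfoldalist' against the inventory:
  'over' -> prefix (morpheme 1)
  'fold' -> root (morpheme 2)
  'al' -> suffix (morpheme 3)
  'ist' -> suffix (morpheme 4)
Total morphemes: 4

4


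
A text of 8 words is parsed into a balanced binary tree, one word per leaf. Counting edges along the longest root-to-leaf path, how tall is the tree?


In a balanced binary tree with n leaves the deepest leaf is ceil(log2(n)) edges below the root.
log2(8) = 3.0000
ceil(3.0000) = 3
height (edges) = 3

3


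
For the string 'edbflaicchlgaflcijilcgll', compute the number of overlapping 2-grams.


String 'edbflaicchlgaflcijilcgll' has length L = 24.
Number of overlapping n-grams = L - n + 1
Substituting: 24 - 2 + 1 = 23

23


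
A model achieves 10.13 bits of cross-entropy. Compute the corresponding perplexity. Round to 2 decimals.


Perplexity formula: PP = 2^H
H = 10.13
PP = 2^10.13
Decompose: 2^10.13 = 2^10 * 2^0.13
2^10 = 1024, 2^0.13 ~ 1.0942937
PP ~ 1024 * 1.0942937 = 1120.5567488
Rounded to 2 decimals: 1120.56

1120.56


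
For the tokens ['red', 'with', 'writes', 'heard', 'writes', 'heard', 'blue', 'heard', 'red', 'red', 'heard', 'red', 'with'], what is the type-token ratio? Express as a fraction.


Tokens: 13
Unique types: ('blue', 'heard', 'red', 'with', 'writes') = 5
TTR = 5/13
Already in lowest terms.

5/13


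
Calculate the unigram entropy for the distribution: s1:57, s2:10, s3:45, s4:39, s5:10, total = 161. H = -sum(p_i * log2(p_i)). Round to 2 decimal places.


Computing entropy H = -sum(p_i * log2(p_i)):
  s1: p = 57/161 = 0.3540, -p*log2(p) = 0.5304
  s2: p = 10/161 = 0.0621, -p*log2(p) = 0.2490
  s3: p = 45/161 = 0.2795, -p*log2(p) = 0.5140
  s4: p = 39/161 = 0.2422, -p*log2(p) = 0.4955
  s5: p = 10/161 = 0.0621, -p*log2(p) = 0.2490
H = sum of terms = 2.0379
Rounded to 2 decimals: 2.04

2.04


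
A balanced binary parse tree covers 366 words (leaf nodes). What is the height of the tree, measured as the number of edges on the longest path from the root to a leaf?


In a balanced binary tree with n leaves the deepest leaf is ceil(log2(n)) edges below the root.
log2(366) = 8.5157
ceil(8.5157) = 9
height (edges) = 9

9


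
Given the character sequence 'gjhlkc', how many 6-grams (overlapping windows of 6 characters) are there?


String 'gjhlkc' has length L = 6.
Number of overlapping n-grams = L - n + 1
Substituting: 6 - 6 + 1 = 1

1


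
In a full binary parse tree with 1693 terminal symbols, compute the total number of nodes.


Leaf nodes (terminals): 1693
Internal nodes = n - 1 = 1693 - 1 = 1692
Total = leaves + internal = 1693 + 1692 = 3385

3385


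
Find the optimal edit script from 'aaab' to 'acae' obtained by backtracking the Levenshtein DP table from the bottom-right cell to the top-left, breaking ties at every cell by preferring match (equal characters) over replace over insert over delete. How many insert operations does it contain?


Edit distance = 2. Backtracking from cell (4, 4) with preference match > replace > insert > delete,
then listing the resulting alignment 'aaab' -> 'acae' left to right:
  Step 1: keep 'a'
  Step 2: replace a->c
  Step 3: keep 'a'
  Step 4: replace b->e
Total insertions: 0

0


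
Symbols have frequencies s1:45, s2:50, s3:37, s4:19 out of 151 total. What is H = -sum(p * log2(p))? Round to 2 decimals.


Computing entropy H = -sum(p_i * log2(p_i)):
  s1: p = 45/151 = 0.2980, -p*log2(p) = 0.5205
  s2: p = 50/151 = 0.3311, -p*log2(p) = 0.5280
  s3: p = 37/151 = 0.2450, -p*log2(p) = 0.4972
  s4: p = 19/151 = 0.1258, -p*log2(p) = 0.3763
H = sum of terms = 1.9220
Rounded to 2 decimals: 1.92

1.92


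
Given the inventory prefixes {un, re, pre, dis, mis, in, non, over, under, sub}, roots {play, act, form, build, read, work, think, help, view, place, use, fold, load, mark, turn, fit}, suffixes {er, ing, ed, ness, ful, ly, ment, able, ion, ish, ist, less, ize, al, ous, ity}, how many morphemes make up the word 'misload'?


Segmenting 'misload' against the inventory:
  'mis' -> prefix (morpheme 1)
  'load' -> root (morpheme 2)
Total morphemes: 2

2


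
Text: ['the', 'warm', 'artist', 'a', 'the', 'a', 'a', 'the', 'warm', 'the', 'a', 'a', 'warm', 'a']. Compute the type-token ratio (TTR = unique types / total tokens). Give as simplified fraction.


Tokens: 14
Unique types: ('a', 'artist', 'the', 'warm') = 4
TTR = 4/14
Simplify: divide both by 2 -> 2/7
TTR = 2/7

2/7


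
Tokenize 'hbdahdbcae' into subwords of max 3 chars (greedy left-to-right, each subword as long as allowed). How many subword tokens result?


'hbdahdbcae' has 10 characters.
Chunking with max size 3:
  Chunk 1: 'hbd' (positions 0-2)
  Chunk 2: 'ahd' (positions 3-5)
  Chunk 3: 'bca' (positions 6-8)
  Chunk 4: 'e' (positions 9-9)
Total chunks: ceil(10 / 3) = 4

4


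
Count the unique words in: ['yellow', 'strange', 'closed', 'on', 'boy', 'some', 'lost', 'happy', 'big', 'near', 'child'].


Listing all tokens and tracking unique types:
  Token 1: 'yellow' -> NEW (unique so far: 1)
  Token 2: 'strange' -> NEW (unique so far: 2)
  Token 3: 'closed' -> NEW (unique so far: 3)
  Token 4: 'on' -> NEW (unique so far: 4)
  Token 5: 'boy' -> NEW (unique so far: 5)
  Token 6: 'some' -> NEW (unique so far: 6)
  Token 7: 'lost' -> NEW (unique so far: 7)
  Token 8: 'happy' -> NEW (unique so far: 8)
  Token 9: 'big' -> NEW (unique so far: 9)
  Token 10: 'near' -> NEW (unique so far: 10)
  Token 11: 'child' -> NEW (unique so far: 11)
Unique types: ('big', 'boy', 'child', 'closed', 'happy', 'lost', 'near', 'on', 'some', 'strange', 'yellow')
Vocabulary size: 11

11


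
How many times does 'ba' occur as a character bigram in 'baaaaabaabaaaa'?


Scanning 'baaaaabaabaaaa' for bigram 'ba':
  Position 0: 'ba' -> MATCH
  Position 1: 'aa' -> no
  Position 2: 'aa' -> no
  Position 3: 'aa' -> no
  Position 4: 'aa' -> no
  Position 5: 'ab' -> no
  Position 6: 'ba' -> MATCH
  Position 7: 'aa' -> no
  Position 8: 'ab' -> no
  Position 9: 'ba' -> MATCH
  Position 10: 'aa' -> no
  Position 11: 'aa' -> no
  Position 12: 'aa' -> no
Total matches: 3

3


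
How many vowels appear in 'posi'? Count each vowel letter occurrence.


Scanning each character of 'posi':
  Position 1: 'p' -> consonant (running count: 0)
  Position 2: 'o' -> vowel (running count: 1)
  Position 3: 's' -> consonant (running count: 1)
  Position 4: 'i' -> vowel (running count: 2)
Total vowels: 2

2


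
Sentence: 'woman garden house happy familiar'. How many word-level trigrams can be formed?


Word trigrams from [5] words:
  Trigram 1: (woman garden house)
  Trigram 2: (garden house happy)
  Trigram 3: (house happy familiar)
Total word trigrams: 5 - 2 = 3

3


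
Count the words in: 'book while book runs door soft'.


Counting words by splitting on spaces:
  Word 1: 'book'
  Word 2: 'while'
  Word 3: 'book'
  Word 4: 'runs'
  Word 5: 'door'
  Word 6: 'soft'
Total words: 6

6


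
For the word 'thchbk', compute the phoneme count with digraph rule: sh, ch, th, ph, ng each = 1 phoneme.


Parsing 'thchbk' greedily, digraphs first:
  'th' -> digraph (1 consonant phoneme) (phonemes so far: 1)
  'ch' -> digraph (1 consonant phoneme) (phonemes so far: 2)
  'b' -> consonant phoneme (phonemes so far: 3)
  'k' -> consonant phoneme (phonemes so far: 4)
Total phonemes: 4

4


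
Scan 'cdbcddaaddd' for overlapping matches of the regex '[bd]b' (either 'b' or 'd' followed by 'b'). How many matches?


Pattern: [bd]b means either 'b' or 'd' followed by 'b'.
Scanning 'cdbcddaaddd' position-by-position:
  Pos 0: window 'cd' -> no
  Pos 1: window 'db' -> MATCH
  Pos 2: window 'bc' -> no
  Pos 3: window 'cd' -> no
  Pos 4: window 'dd' -> no
  Pos 5: window 'da' -> no
  Pos 6: window 'aa' -> no
  Pos 7: window 'ad' -> no
  Pos 8: window 'dd' -> no
  Pos 9: window 'dd' -> no
  Pos 10: window 'd' -> no
Total matches: 1

1


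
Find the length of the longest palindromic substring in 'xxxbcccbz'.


Scanning 'xxxbcccbz' for palindromic substrings.
Substring at positions 3-7: 'bcccb'.
Check: reverse('bcccb') = 'bcccb' -> palindrome confirmed.
Neighbouring characters ('x' / 'z') break symmetry, so it cannot extend further.
No longer palindromic substring exists; longest length = 5

5


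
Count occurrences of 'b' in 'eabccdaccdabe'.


Scanning 'eabccdaccdabe' for 'b':
  Position 2: 'b' -> MATCH (count: 1)
  Position 11: 'b' -> MATCH (count: 2)
Total occurrences of 'b': 2

2


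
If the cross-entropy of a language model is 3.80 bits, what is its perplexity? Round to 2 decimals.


Perplexity formula: PP = 2^H
H = 3.80
PP = 2^3.80
Decompose: 2^3.80 = 2^3 * 2^0.80
2^3 = 8, 2^0.80 ~ 1.7411011
PP ~ 8 * 1.7411011 = 13.9288088
Rounded to 2 decimals: 13.93

13.93


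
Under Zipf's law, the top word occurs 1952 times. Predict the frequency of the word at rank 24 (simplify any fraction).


Zipf's law: freq(rank) = f1 / rank
f1 = 1952, rank = 24
freq = 1952 / 24
GCD(1952, 24) = 8
Simplified: 244/3

244/3


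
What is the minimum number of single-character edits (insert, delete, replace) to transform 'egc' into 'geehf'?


Building DP table for s1='egc' (len 3) and s2='geehf' (len 5):
       g  e  e  h  f
    0  1  2  3  4  5
  e 1  1  1  2  3  4
  g 2  1  2  2  3  4
  c 3  2  2  3  3  4
Edit distance = dp[3][5] = 4

4


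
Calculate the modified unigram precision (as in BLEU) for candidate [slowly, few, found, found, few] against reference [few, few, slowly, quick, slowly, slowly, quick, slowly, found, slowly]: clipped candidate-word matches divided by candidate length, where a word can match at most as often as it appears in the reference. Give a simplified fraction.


Reference word counts: {'few': 2, 'found': 1, 'quick': 2, 'slowly': 5}
Checking each candidate word (with clipping):
  'slowly' -> in reference (ref count 5, used 1/5) -> match (matches: 1)
  'few' -> in reference (ref count 2, used 1/2) -> match (matches: 2)
  'found' -> in reference (ref count 1, used 1/1) -> match (matches: 3)
  'found' -> ref count 1 already used up (1/1) -> clipped, no match (matches: 3)
  'few' -> in reference (ref count 2, used 2/2) -> match (matches: 4)
Clipped matches: 4, Candidate length: 5
Precision = 4/5

4/5


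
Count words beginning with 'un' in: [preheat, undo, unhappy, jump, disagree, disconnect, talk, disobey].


Checking each word for prefix 'un':
  'preheat' -> no (count: 0)
  'undo' -> YES, starts with 'un' (count: 1)
  'unhappy' -> YES, starts with 'un' (count: 2)
  'jump' -> no (count: 2)
  'disagree' -> no (count: 2)
  'disconnect' -> no (count: 2)
  'talk' -> no (count: 2)
  'disobey' -> no (count: 2)
Total with prefix 'un': 2

2


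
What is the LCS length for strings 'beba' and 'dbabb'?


DP table for LCS of 'beba' and 'dbabb':
       d  b  a  b  b
    0  0  0  0  0  0
  b 0  0  1  1  1  1
  e 0  0  1  1  1  1
  b 0  0  1  1  2  2
  a 0  0  1  2  2  2
LCS: 'bb'
LCS length = 2

2


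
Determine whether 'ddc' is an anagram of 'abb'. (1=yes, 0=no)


Sort characters of 'ddc': 'cdd'
Sort characters of 'abb': 'abb'
Sorted forms differ -> they are NOT anagrams
Result: 0

0


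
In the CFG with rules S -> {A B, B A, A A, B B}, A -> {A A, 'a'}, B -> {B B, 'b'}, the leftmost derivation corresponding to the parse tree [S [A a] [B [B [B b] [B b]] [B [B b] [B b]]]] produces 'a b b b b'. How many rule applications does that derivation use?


Every bracketed nonterminal node [X ...] in the tree is produced by exactly one rule application.
Reading the tree off as a leftmost derivation:
  Step 1: S  =>  A B   (applied S -> A B)
  Step 2: A B  =>  a B   (applied A -> a)
  Step 3: a B  =>  a B B   (applied B -> B B)
  Step 4: a B B  =>  a B B B   (applied B -> B B)
  Step 5: a B B B  =>  a b B B   (applied B -> b)
  Step 6: a b B B  =>  a b b B   (applied B -> b)
  Step 7: a b b B  =>  a b b B B   (applied B -> B B)
  Step 8: a b b B B  =>  a b b b B   (applied B -> b)
  Step 9: a b b b B  =>  a b b b b   (applied B -> b)
Final yield: a b b b b
Total rewrite steps: 9

9


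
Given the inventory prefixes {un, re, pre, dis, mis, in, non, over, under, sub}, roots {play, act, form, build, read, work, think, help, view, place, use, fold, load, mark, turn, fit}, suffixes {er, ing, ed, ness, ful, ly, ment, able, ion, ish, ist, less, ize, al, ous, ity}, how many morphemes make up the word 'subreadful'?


Segmenting 'subreadful' against the inventory:
  'sub' -> prefix (morpheme 1)
  'read' -> root (morpheme 2)
  'ful' -> suffix (morpheme 3)
Total morphemes: 3

3


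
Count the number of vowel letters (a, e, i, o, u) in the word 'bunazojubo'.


Scanning each character of 'bunazojubo':
  Position 1: 'b' -> consonant (running count: 0)
  Position 2: 'u' -> vowel (running count: 1)
  Position 3: 'n' -> consonant (running count: 1)
  Position 4: 'a' -> vowel (running count: 2)
  Position 5: 'z' -> consonant (running count: 2)
  Position 6: 'o' -> vowel (running count: 3)
  Position 7: 'j' -> consonant (running count: 3)
  Position 8: 'u' -> vowel (running count: 4)
  Position 9: 'b' -> consonant (running count: 4)
  Position 10: 'o' -> vowel (running count: 5)
Total vowels: 5

5


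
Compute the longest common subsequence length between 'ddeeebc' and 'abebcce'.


DP table for LCS of 'ddeeebc' and 'abebcce':
       a  b  e  b  c  c  e
    0  0  0  0  0  0  0  0
  d 0  0  0  0  0  0  0  0
  d 0  0  0  0  0  0  0  0
  e 0  0  0  1  1  1  1  1
  e 0  0  0  1  1  1  1  2
  e 0  0  0  1  1  1  1  2
  b 0  0  1  1  2  2  2  2
  c 0  0  1  1  2  3  3  3
LCS: 'ebc'
LCS length = 3

3


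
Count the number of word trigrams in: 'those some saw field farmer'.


Word trigrams from [5] words:
  Trigram 1: (those some saw)
  Trigram 2: (some saw field)
  Trigram 3: (saw field farmer)
Total word trigrams: 5 - 2 = 3

3


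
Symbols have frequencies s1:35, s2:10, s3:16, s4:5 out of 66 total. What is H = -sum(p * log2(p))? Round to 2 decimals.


Computing entropy H = -sum(p_i * log2(p_i)):
  s1: p = 35/66 = 0.5303, -p*log2(p) = 0.4853
  s2: p = 10/66 = 0.1515, -p*log2(p) = 0.4125
  s3: p = 16/66 = 0.2424, -p*log2(p) = 0.4956
  s4: p = 5/66 = 0.0758, -p*log2(p) = 0.2820
H = sum of terms = 1.6754
Rounded to 2 decimals: 1.68

1.68


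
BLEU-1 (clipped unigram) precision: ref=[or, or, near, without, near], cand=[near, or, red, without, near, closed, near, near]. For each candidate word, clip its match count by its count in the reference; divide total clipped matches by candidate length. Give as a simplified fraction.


Reference word counts: {'near': 2, 'or': 2, 'without': 1}
Checking each candidate word (with clipping):
  'near' -> in reference (ref count 2, used 1/2) -> match (matches: 1)
  'or' -> in reference (ref count 2, used 1/2) -> match (matches: 2)
  'red' -> not in reference -> no match (matches: 2)
  'without' -> in reference (ref count 1, used 1/1) -> match (matches: 3)
  'near' -> in reference (ref count 2, used 2/2) -> match (matches: 4)
  'closed' -> not in reference -> no match (matches: 4)
  'near' -> ref count 2 already used up (2/2) -> clipped, no match (matches: 4)
  'near' -> ref count 2 already used up (2/2) -> clipped, no match (matches: 4)
Clipped matches: 4, Candidate length: 8
Precision = 4/8 = 1/2

1/2


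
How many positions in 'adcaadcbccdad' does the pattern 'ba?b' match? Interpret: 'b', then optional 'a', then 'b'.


Pattern: ba?b means 'b', then optional 'a', then 'b'.
Scanning 'adcaadcbccdad' position-by-position:
  Pos 0: window 'adc' -> no
  Pos 1: window 'dca' -> no
  Pos 2: window 'caa' -> no
  Pos 3: window 'aad' -> no
  Pos 4: window 'adc' -> no
  Pos 5: window 'dcb' -> no
  Pos 6: window 'cbc' -> no
  Pos 7: window 'bcc' -> no
  Pos 8: window 'ccd' -> no
  Pos 9: window 'cda' -> no
  Pos 10: window 'dad' -> no
  Pos 11: window 'ad' -> no
  Pos 12: window 'd' -> no
Total matches: 0

0


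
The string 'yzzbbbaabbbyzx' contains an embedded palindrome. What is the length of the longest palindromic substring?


Scanning 'yzzbbbaabbbyzx' for palindromic substrings.
Substring at positions 3-10: 'bbbaabbb'.
Check: reverse('bbbaabbb') = 'bbbaabbb' -> palindrome confirmed.
Neighbouring characters ('z' / 'y') break symmetry, so it cannot extend further.
No longer palindromic substring exists; longest length = 8

8


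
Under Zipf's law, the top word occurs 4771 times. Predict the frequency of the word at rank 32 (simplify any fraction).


Zipf's law: freq(rank) = f1 / rank
f1 = 4771, rank = 32
freq = 4771 / 32
GCD(4771, 32) = 1
Simplified: 4771/32

4771/32


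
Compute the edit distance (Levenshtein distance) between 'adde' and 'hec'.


Building DP table for s1='adde' (len 4) and s2='hec' (len 3):
       h  e  c
    0  1  2  3
  a 1  1  2  3
  d 2  2  2  3
  d 3  3  3  3
  e 4  4  3  4
Edit distance = dp[4][3] = 4

4


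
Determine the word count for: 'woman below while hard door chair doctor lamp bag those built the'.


Counting words by splitting on spaces:
  Word 1: 'woman'
  Word 2: 'below'
  Word 3: 'while'
  Word 4: 'hard'
  Word 5: 'door'
  Word 6: 'chair'
  Word 7: 'doctor'
  Word 8: 'lamp'
  Word 9: 'bag'
  Word 10: 'those'
  Word 11: 'built'
  Word 12: 'the'
Total words: 12

12


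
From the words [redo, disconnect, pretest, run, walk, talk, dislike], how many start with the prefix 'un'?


Checking each word for prefix 'un':
  'redo' -> no (count: 0)
  'disconnect' -> no (count: 0)
  'pretest' -> no (count: 0)
  'run' -> no (count: 0)
  'walk' -> no (count: 0)
  'talk' -> no (count: 0)
  'dislike' -> no (count: 0)
Total with prefix 'un': 0

0


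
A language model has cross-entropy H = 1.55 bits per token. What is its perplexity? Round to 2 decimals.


Perplexity formula: PP = 2^H
H = 1.55
PP = 2^1.55
Decompose: 2^1.55 = 2^1 * 2^0.55
2^1 = 2, 2^0.55 ~ 1.4640857
PP ~ 2 * 1.4640857 = 2.9281714
Rounded to 2 decimals: 2.93

2.93


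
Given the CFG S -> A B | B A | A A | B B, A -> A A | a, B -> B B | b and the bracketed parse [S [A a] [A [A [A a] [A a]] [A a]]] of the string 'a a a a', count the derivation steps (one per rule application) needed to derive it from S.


Every bracketed nonterminal node [X ...] in the tree is produced by exactly one rule application.
Reading the tree off as a leftmost derivation:
  Step 1: S  =>  A A   (applied S -> A A)
  Step 2: A A  =>  a A   (applied A -> a)
  Step 3: a A  =>  a A A   (applied A -> A A)
  Step 4: a A A  =>  a A A A   (applied A -> A A)
  Step 5: a A A A  =>  a a A A   (applied A -> a)
  Step 6: a a A A  =>  a a a A   (applied A -> a)
  Step 7: a a a A  =>  a a a a   (applied A -> a)
Final yield: a a a a
Total rewrite steps: 7

7


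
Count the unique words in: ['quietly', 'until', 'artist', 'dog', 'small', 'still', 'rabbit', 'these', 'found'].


Listing all tokens and tracking unique types:
  Token 1: 'quietly' -> NEW (unique so far: 1)
  Token 2: 'until' -> NEW (unique so far: 2)
  Token 3: 'artist' -> NEW (unique so far: 3)
  Token 4: 'dog' -> NEW (unique so far: 4)
  Token 5: 'small' -> NEW (unique so far: 5)
  Token 6: 'still' -> NEW (unique so far: 6)
  Token 7: 'rabbit' -> NEW (unique so far: 7)
  Token 8: 'these' -> NEW (unique so far: 8)
  Token 9: 'found' -> NEW (unique so far: 9)
Unique types: ('artist', 'dog', 'found', 'quietly', 'rabbit', 'small', 'still', 'these', 'until')
Vocabulary size: 9

9


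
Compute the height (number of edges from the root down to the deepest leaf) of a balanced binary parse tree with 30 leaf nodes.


In a balanced binary tree with n leaves the deepest leaf is ceil(log2(n)) edges below the root.
log2(30) = 4.9069
ceil(4.9069) = 5
height (edges) = 5

5


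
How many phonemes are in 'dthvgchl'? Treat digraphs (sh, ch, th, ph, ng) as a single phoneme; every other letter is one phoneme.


Parsing 'dthvgchl' greedily, digraphs first:
  'd' -> consonant phoneme (phonemes so far: 1)
  'th' -> digraph (1 consonant phoneme) (phonemes so far: 2)
  'v' -> consonant phoneme (phonemes so far: 3)
  'g' -> consonant phoneme (phonemes so far: 4)
  'ch' -> digraph (1 consonant phoneme) (phonemes so far: 5)
  'l' -> consonant phoneme (phonemes so far: 6)
Total phonemes: 6

6


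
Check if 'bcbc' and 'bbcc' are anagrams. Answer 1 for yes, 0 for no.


Sort characters of 'bcbc': 'bbcc'
Sort characters of 'bbcc': 'bbcc'
Sorted forms match -> they ARE anagrams
Result: 1

1


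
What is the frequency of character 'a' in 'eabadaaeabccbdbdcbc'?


Scanning 'eabadaaeabccbdbdcbc' for 'a':
  Position 1: 'a' -> MATCH (count: 1)
  Position 3: 'a' -> MATCH (count: 2)
  Position 5: 'a' -> MATCH (count: 3)
  Position 6: 'a' -> MATCH (count: 4)
  Position 8: 'a' -> MATCH (count: 5)
Total occurrences of 'a': 5

5


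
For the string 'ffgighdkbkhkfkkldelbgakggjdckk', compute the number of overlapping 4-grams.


String 'ffgighdkbkhkfkkldelbgakggjdckk' has length L = 30.
Number of overlapping n-grams = L - n + 1
Substituting: 30 - 4 + 1 = 27

27


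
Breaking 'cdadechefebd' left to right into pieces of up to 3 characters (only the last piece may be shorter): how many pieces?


'cdadechefebd' has 12 characters.
Chunking with max size 3:
  Chunk 1: 'cda' (positions 0-2)
  Chunk 2: 'dec' (positions 3-5)
  Chunk 3: 'hef' (positions 6-8)
  Chunk 4: 'ebd' (positions 9-11)
Total chunks: ceil(12 / 3) = 4

4


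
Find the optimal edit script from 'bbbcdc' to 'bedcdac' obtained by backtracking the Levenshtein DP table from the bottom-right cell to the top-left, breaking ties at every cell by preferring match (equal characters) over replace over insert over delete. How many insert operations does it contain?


Edit distance = 3. Backtracking from cell (6, 7) with preference match > replace > insert > delete,
then listing the resulting alignment 'bbbcdc' -> 'bedcdac' left to right:
  Step 1: keep 'b'
  Step 2: replace b->e
  Step 3: replace b->d
  Step 4: keep 'c'
  Step 5: keep 'd'
  Step 6: insert 'a' [insertion #1]
  Step 7: keep 'c'
Total insertions: 1

1
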